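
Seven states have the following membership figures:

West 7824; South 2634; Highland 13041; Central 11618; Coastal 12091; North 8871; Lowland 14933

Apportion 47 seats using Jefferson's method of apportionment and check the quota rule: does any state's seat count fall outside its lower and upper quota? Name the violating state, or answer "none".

Standard quotas: West 5.178, South 1.743, Highland 8.631, Central 7.689, Coastal 8.003, North 5.871, Lowland 9.884.
Jefferson allocation: West 5, South 1, Highland 9, Central 8, Coastal 8, North 6, Lowland 10.
Every allocation lies between the lower and upper quota.

none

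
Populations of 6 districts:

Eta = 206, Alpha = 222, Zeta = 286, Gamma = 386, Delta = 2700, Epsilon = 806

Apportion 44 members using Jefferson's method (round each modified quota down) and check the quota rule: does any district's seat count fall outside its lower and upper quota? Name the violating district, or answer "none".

Standard quotas: Eta 1.968, Alpha 2.121, Zeta 2.732, Gamma 3.687, Delta 25.792, Epsilon 7.700.
Jefferson allocation: Eta 2, Alpha 2, Zeta 2, Gamma 3, Delta 27, Epsilon 8.
Delta has quota 25.792 (lower 25, upper 26) but receives 27 — outside the quota interval.

Delta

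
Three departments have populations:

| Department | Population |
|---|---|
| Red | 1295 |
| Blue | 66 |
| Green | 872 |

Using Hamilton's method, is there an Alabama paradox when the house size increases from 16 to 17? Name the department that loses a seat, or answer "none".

At 16 seats: Red 9, Blue 1, Green 6.
At 17 seats: Red 10, Blue 0, Green 7.
Blue drops from 1 to 0.

Blue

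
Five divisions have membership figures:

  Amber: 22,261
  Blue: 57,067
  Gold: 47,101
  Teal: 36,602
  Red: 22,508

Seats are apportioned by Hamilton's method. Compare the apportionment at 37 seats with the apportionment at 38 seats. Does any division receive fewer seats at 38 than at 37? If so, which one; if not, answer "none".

Amber

At 37 seats: Amber 5, Blue 11, Gold 9, Teal 7, Red 5.
At 38 seats: Amber 4, Blue 12, Gold 10, Teal 7, Red 5.
Amber drops from 5 to 4.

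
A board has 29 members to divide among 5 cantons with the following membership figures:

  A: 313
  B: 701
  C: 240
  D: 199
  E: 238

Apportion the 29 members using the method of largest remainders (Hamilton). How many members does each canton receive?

The standard divisor is 1691/29 ≈ 58.31.
Standard quotas: A 5.368, B 12.022, C 4.116, D 3.413, E 4.082.
Lower quotas: A 5, B 12, C 4, D 3, E 4 (sum 28, leaving 1 seat).
Remainders in descending order: D 0.413, A 0.368, C 0.116, E 0.082, B 0.022.
The surplus seat goes to D.

A 5, B 12, C 4, D 4, E 4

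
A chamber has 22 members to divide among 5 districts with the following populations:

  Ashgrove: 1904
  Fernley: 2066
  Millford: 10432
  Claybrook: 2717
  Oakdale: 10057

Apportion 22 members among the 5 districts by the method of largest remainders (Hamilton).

Ashgrove=2, Fernley=2, Millford=8, Claybrook=2, Oakdale=8

The standard divisor is 27176/22 ≈ 1235.273.
Standard quotas: Ashgrove 1.5414, Fernley 1.6725, Millford 8.4451, Claybrook 2.1995, Oakdale 8.1415.
Lower quotas: Ashgrove 1, Fernley 1, Millford 8, Claybrook 2, Oakdale 8 (sum 20, leaving 2 seats).
Remainders in descending order: Fernley 0.6725, Ashgrove 0.5414, Millford 0.4451, Claybrook 0.1995, Oakdale 0.1415.
Largest remainders: Fernley, Ashgrove receive the extra seats.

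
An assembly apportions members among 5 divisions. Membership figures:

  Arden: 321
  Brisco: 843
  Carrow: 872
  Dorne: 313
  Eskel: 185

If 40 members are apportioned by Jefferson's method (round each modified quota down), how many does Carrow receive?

14

Standard divisor 2534/40 ≈ 63.35; standard quotas: Arden 5.067, Brisco 13.307, Carrow 13.765, Dorne 4.941, Eskel 2.920.
Rounding down gives 5, 13, 13, 4, 2 = 37 seats, so the divisor must be adjusted.
With modified divisor 61: modified quotas Arden 5.262, Brisco 13.820, Carrow 14.295, Dorne 5.131, Eskel 3.033.
Rounding down: Arden 5, Brisco 13, Carrow 14, Dorne 5, Eskel 3 (total 40).
Carrow receives 14.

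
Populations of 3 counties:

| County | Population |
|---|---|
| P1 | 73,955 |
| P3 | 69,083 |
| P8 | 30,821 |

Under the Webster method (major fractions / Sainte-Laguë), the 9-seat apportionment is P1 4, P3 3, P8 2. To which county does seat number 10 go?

P3

Priority for the next seat is population ÷ (current seats + 0.5).
Priorities: P1 16434.444, P3 19738.000, P8 12328.400.
Highest priority: P3.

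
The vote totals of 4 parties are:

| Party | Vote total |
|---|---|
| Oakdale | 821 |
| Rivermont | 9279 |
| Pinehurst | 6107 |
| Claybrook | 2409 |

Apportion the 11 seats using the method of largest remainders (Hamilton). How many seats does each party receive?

Oakdale 1; Rivermont 5; Pinehurst 4; Claybrook 1

Standard divisor: 18616 ÷ 11 ≈ 1692.364.
Standard quotas: Oakdale 0.4851, Rivermont 5.4829, Pinehurst 3.6086, Claybrook 1.4235.
Lower quotas: Oakdale 0, Rivermont 5, Pinehurst 3, Claybrook 1 (sum 9, leaving 2 seats).
Remainders in descending order: Pinehurst 0.6086, Oakdale 0.4851, Rivermont 0.4829, Claybrook 0.4235.
Largest remainders: Pinehurst, Oakdale receive the extra seats.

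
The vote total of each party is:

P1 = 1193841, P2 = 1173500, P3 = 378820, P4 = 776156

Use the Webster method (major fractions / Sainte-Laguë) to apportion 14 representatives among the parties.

P1: 5, P2: 5, P3: 1, P4: 3

Standard divisor 3522317/14 ≈ 251594.071; standard quotas: P1 4.745, P2 4.664, P3 1.506, P4 3.085.
Rounding to the nearest integer gives 5, 5, 2, 3 = 15 seats, so the divisor must be adjusted.
With modified divisor 256700: modified quotas P1 4.651, P2 4.571, P3 1.476, P4 3.024.
Rounding to the nearest integer: P1 5, P2 5, P3 1, P4 3 (total 14).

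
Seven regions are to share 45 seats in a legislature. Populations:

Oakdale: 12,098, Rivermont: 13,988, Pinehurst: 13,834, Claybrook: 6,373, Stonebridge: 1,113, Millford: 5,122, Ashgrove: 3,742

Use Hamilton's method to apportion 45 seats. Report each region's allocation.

Oakdale=10, Rivermont=11, Pinehurst=11, Claybrook=5, Stonebridge=1, Millford=4, Ashgrove=3

Standard divisor: 56270 ÷ 45 ≈ 1250.444.
Standard quotas: Oakdale 9.6750, Rivermont 11.1864, Pinehurst 11.0633, Claybrook 5.0966, Stonebridge 0.8901, Millford 4.0961, Ashgrove 2.9925.
Lower quotas: Oakdale 9, Rivermont 11, Pinehurst 11, Claybrook 5, Stonebridge 0, Millford 4, Ashgrove 2 (sum 42, leaving 3 seats).
Remainders in descending order: Ashgrove 0.9925, Stonebridge 0.8901, Oakdale 0.6750, Rivermont 0.1864, Claybrook 0.0966, Millford 0.0961, Pinehurst 0.0633.
The surplus seats go to Ashgrove, Stonebridge, Oakdale.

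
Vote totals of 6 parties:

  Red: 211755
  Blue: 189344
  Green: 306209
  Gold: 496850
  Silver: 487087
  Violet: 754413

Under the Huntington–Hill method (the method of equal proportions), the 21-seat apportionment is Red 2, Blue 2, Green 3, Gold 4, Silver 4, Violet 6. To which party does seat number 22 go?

Priority for the next seat is population ÷ (√(s·(s+1))).
Priorities: Red 86448.617, Blue 77299.364, Green 88394.924, Gold 111099.037, Silver 108915.964, Violet 116408.453.
Highest priority: Violet.

Violet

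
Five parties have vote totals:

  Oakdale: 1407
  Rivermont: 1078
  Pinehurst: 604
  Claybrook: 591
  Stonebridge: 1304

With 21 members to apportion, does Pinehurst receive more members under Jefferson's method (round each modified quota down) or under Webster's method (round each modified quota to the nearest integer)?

Jefferson: Oakdale 6, Rivermont 5, Pinehurst 2, Claybrook 2, Stonebridge 6.
Webster: Oakdale 6, Rivermont 5, Pinehurst 3, Claybrook 2, Stonebridge 5.
Pinehurst gets 2 under Jefferson and 3 under Webster.

Webster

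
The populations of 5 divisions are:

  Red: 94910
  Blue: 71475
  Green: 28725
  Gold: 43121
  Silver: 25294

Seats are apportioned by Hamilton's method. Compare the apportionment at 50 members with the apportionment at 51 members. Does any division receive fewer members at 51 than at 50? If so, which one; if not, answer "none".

none

At 50 seats: Red 18, Blue 14, Green 5, Gold 8, Silver 5.
At 51 seats: Red 18, Blue 14, Green 6, Gold 8, Silver 5.
No division's allocation decreased.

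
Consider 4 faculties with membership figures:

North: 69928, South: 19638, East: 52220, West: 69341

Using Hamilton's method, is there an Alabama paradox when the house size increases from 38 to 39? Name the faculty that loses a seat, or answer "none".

At 38 seats: North 13, South 4, East 9, West 12.
At 39 seats: North 13, South 3, East 10, West 13.
South drops from 4 to 3.

South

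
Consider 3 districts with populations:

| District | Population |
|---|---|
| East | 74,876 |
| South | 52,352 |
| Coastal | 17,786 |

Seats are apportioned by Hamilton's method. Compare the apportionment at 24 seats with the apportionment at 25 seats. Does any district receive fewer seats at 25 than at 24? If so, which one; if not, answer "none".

none

At 24 seats: East 12, South 9, Coastal 3.
At 25 seats: East 13, South 9, Coastal 3.
No district's allocation decreased.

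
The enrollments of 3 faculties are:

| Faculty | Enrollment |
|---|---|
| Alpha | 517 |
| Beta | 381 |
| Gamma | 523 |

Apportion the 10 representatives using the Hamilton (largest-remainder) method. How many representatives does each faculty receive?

Alpha 3; Beta 3; Gamma 4

Standard divisor: 1421 ÷ 10 ≈ 142.1.
Standard quotas: Alpha 3.638, Beta 2.681, Gamma 3.681.
Lower quotas: Alpha 3, Beta 2, Gamma 3 (sum 8, leaving 2 seats).
Remainders in descending order: Beta 0.681, Gamma 0.681, Alpha 0.638.
Largest remainders: Beta, Gamma receive the extra seats.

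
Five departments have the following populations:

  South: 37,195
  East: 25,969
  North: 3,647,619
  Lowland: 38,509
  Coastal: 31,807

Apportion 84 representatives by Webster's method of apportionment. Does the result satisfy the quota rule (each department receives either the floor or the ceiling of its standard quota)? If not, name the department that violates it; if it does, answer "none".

North

Standard quotas: South 0.826, East 0.577, North 81.035, Lowland 0.856, Coastal 0.707.
Webster allocation: South 1, East 1, North 80, Lowland 1, Coastal 1.
North has quota 81.035 (lower 81, upper 82) but receives 80 — outside the quota interval.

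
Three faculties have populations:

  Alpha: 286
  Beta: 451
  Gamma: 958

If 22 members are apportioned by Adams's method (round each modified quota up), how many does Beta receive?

6

Standard divisor 1695/22 ≈ 77.045; standard quotas: Alpha 3.712, Beta 5.854, Gamma 12.434.
Rounding up gives 4, 6, 13 = 23 seats, so the divisor must be adjusted.
With modified divisor 80: modified quotas Alpha 3.575, Beta 5.638, Gamma 11.975.
Rounding up: Alpha 4, Beta 6, Gamma 12 (total 22).
Beta receives 6.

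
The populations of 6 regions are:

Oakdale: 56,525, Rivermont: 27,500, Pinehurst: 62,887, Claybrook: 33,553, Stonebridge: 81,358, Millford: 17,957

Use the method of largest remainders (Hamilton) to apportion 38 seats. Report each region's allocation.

Oakdale=8; Rivermont=4; Pinehurst=8; Claybrook=5; Stonebridge=11; Millford=2

The standard divisor is 279780/38 ≈ 7362.632.
Standard quotas: Oakdale 7.6773, Rivermont 3.7351, Pinehurst 8.5414, Claybrook 4.5572, Stonebridge 11.0501, Millford 2.4389.
Lower quotas: Oakdale 7, Rivermont 3, Pinehurst 8, Claybrook 4, Stonebridge 11, Millford 2 (sum 35, leaving 3 seats).
Remainders in descending order: Rivermont 0.7351, Oakdale 0.6773, Claybrook 0.5572, Pinehurst 0.5414, Millford 0.4389, Stonebridge 0.0501.
Largest remainders: Rivermont, Oakdale, Claybrook receive the extra seats.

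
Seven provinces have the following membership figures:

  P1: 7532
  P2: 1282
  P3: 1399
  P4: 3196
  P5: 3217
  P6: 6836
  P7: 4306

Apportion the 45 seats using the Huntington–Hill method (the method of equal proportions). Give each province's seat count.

P1: 13, P2: 2, P3: 2, P4: 5, P5: 5, P6: 11, P7: 7

With divisor 599: modified quotas P1 12.574, P2 2.140, P3 2.336, P4 5.336, P5 5.371, P6 11.412, P7 7.189.
Geometric-mean thresholds: P1 √(12·13)=12.490, P2 √(2·3)=2.449, P3 √(2·3)=2.449, P4 √(5·6)=5.477, P5 √(5·6)=5.477, P6 √(11·12)=11.489, P7 √(7·8)=7.483.
Each quota rounded against its threshold gives P1 13, P2 2, P3 2, P4 5, P5 5, P6 11, P7 7 (total 45).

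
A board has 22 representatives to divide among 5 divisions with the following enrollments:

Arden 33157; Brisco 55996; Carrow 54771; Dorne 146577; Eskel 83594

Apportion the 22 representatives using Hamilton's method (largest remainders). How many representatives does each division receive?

Standard divisor: 374095 ÷ 22 ≈ 17004.318.
Standard quotas: Arden 1.9499, Brisco 3.2930, Carrow 3.2210, Dorne 8.6200, Eskel 4.9160.
Lower quotas: Arden 1, Brisco 3, Carrow 3, Dorne 8, Eskel 4 (sum 19, leaving 3 seats).
Remainders in descending order: Arden 0.9499, Eskel 0.9160, Dorne 0.6200, Brisco 0.2930, Carrow 0.2210.
The surplus seats go to Arden, Eskel, Dorne.

Arden=2, Brisco=3, Carrow=3, Dorne=9, Eskel=5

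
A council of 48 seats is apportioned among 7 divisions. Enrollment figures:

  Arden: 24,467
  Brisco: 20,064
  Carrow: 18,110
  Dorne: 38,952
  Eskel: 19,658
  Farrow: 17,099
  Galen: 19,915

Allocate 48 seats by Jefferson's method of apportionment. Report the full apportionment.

Standard divisor 158265/48 ≈ 3297.188; standard quotas: Arden 7.421, Brisco 6.085, Carrow 5.493, Dorne 11.814, Eskel 5.962, Farrow 5.186, Galen 6.040.
Rounding down gives 7, 6, 5, 11, 5, 5, 6 = 45 seats, so the divisor must be adjusted.
With modified divisor 3040: modified quotas Arden 8.048, Brisco 6.600, Carrow 5.957, Dorne 12.813, Eskel 6.466, Farrow 5.625, Galen 6.551.
Rounding down: Arden 8, Brisco 6, Carrow 5, Dorne 12, Eskel 6, Farrow 5, Galen 6 (total 48).

Arden 8; Brisco 6; Carrow 5; Dorne 12; Eskel 6; Farrow 5; Galen 6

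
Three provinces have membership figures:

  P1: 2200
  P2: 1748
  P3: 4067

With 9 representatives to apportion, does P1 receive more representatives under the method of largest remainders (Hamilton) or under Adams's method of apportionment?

Hamilton: P1 2, P2 2, P3 5.
Adams: P1 3, P2 2, P3 4.
P1 gets 2 under Hamilton and 3 under Adams.

Adams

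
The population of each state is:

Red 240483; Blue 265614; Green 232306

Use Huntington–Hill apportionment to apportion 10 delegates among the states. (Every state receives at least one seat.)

With divisor 73049: modified quotas Red 3.292, Blue 3.636, Green 3.180.
Geometric-mean thresholds: Red √(3·4)=3.464, Blue √(3·4)=3.464, Green √(3·4)=3.464.
Each quota rounded against its threshold gives Red 3, Blue 4, Green 3 (total 10).

Red 3, Blue 4, Green 3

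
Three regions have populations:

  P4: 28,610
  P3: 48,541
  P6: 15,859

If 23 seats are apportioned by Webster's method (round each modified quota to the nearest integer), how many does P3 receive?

Standard divisor 93010/23 ≈ 4043.913; standard quotas: P4 7.075, P3 12.003, P6 3.922.
Rounding to the nearest integer gives P4 7, P3 12, P6 4 — total 23, matching the house size, so no adjustment is needed.
P3 receives 12.

12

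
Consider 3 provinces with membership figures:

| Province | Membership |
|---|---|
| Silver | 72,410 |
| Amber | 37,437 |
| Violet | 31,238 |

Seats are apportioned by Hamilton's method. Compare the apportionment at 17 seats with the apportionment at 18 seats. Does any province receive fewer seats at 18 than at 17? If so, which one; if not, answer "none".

At 17 seats: Silver 9, Amber 4, Violet 4.
At 18 seats: Silver 9, Amber 5, Violet 4.
No province's allocation decreased.

none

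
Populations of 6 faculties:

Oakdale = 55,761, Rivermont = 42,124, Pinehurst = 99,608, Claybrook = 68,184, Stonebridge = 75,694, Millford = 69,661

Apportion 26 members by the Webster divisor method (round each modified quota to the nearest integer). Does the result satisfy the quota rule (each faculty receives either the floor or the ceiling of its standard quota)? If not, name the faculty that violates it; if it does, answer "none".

none

Standard quotas: Oakdale 3.527, Rivermont 2.665, Pinehurst 6.301, Claybrook 4.313, Stonebridge 4.788, Millford 4.406.
Webster allocation: Oakdale 4, Rivermont 3, Pinehurst 6, Claybrook 4, Stonebridge 5, Millford 4.
Every allocation lies between the lower and upper quota.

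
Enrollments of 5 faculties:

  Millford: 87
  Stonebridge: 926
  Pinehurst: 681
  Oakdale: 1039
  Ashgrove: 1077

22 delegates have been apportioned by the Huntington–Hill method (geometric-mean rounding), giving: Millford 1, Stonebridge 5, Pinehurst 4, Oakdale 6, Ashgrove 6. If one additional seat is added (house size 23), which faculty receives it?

Priority for the next seat is population ÷ (√(s·(s+1))).
Priorities: Millford 61.518, Stonebridge 169.064, Pinehurst 152.276, Oakdale 160.321, Ashgrove 166.185.
Highest priority: Stonebridge.

Stonebridge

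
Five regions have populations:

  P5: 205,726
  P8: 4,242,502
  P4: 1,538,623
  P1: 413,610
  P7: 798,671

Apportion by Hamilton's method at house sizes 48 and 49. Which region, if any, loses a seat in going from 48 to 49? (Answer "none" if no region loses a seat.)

At 48 seats: P5 2, P8 28, P4 10, P1 3, P7 5.
At 49 seats: P5 1, P8 29, P4 11, P1 3, P7 5.
P5 drops from 2 to 1.

P5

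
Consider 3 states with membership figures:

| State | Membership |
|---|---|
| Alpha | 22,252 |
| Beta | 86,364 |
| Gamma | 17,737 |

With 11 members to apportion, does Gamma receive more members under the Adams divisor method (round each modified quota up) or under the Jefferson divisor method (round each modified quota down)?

Adams

Adams: Alpha 2, Beta 7, Gamma 2.
Jefferson: Alpha 2, Beta 8, Gamma 1.
Gamma gets 2 under Adams and 1 under Jefferson.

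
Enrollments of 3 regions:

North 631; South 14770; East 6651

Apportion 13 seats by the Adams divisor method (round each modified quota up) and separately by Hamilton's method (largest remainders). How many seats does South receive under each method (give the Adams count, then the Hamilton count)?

Adams: North 1, South 8, East 4.
Hamilton: North 0, South 9, East 4.
South gets 8 under Adams and 9 under Hamilton.

8 and 9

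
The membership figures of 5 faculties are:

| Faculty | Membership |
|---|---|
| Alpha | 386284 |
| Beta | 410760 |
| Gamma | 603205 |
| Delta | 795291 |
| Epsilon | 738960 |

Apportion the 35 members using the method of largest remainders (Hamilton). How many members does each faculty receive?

Standard divisor: 2934500 ÷ 35 ≈ 83842.857.
Standard quotas: Alpha 4.6072, Beta 4.8992, Gamma 7.1945, Delta 9.4855, Epsilon 8.8136.
Lower quotas: Alpha 4, Beta 4, Gamma 7, Delta 9, Epsilon 8 (sum 32, leaving 3 seats).
Remainders in descending order: Beta 0.8992, Epsilon 0.8136, Alpha 0.6072, Delta 0.4855, Gamma 0.1945.
The surplus seats go to Beta, Epsilon, Alpha.

Alpha=5, Beta=5, Gamma=7, Delta=9, Epsilon=9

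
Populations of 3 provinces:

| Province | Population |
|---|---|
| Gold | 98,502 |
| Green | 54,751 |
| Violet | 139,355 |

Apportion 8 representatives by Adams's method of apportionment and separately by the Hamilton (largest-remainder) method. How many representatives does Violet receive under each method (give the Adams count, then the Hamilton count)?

3 and 4

Adams: Gold 3, Green 2, Violet 3.
Hamilton: Gold 3, Green 1, Violet 4.
Violet gets 3 under Adams and 4 under Hamilton.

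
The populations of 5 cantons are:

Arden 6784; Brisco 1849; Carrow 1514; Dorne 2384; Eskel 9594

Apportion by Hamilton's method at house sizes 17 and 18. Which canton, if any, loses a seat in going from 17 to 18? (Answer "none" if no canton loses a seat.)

Brisco

At 17 seats: Arden 5, Brisco 2, Carrow 1, Dorne 2, Eskel 7.
At 18 seats: Arden 6, Brisco 1, Carrow 1, Dorne 2, Eskel 8.
Brisco drops from 2 to 1.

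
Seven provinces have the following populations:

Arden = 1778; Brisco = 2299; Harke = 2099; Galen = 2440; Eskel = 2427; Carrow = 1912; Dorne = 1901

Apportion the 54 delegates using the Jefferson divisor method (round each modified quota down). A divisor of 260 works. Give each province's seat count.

Arden 6, Brisco 8, Harke 8, Galen 9, Eskel 9, Carrow 7, Dorne 7

With modified divisor 260: modified quotas Arden 6.838, Brisco 8.842, Harke 8.073, Galen 9.385, Eskel 9.335, Carrow 7.354, Dorne 7.312.
Rounding down: Arden 6, Brisco 8, Harke 8, Galen 9, Eskel 9, Carrow 7, Dorne 7 (total 54).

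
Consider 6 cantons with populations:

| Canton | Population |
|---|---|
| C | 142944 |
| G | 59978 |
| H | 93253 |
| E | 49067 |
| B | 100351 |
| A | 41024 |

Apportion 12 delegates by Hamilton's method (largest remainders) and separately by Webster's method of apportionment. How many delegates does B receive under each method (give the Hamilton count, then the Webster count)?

Hamilton: C 4, G 2, H 2, E 1, B 2, A 1.
Webster: C 4, G 1, H 2, E 1, B 3, A 1.
B gets 2 under Hamilton and 3 under Webster.

2 and 3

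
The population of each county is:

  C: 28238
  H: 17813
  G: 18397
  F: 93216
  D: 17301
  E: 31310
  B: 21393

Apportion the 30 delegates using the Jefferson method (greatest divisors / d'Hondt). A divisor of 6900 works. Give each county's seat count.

With modified divisor 6900: modified quotas C 4.092, H 2.582, G 2.666, F 13.510, D 2.507, E 4.538, B 3.100.
Rounding down: C 4, H 2, G 2, F 13, D 2, E 4, B 3 (total 30).

C=4, H=2, G=2, F=13, D=2, E=4, B=3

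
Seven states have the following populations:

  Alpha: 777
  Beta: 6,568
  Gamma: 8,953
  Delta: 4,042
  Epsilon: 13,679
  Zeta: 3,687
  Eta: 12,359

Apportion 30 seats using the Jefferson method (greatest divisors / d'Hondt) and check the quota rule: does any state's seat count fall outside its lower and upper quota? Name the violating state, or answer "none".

none

Standard quotas: Alpha 0.466, Beta 3.936, Gamma 5.365, Delta 2.422, Epsilon 8.197, Zeta 2.209, Eta 7.406.
Jefferson allocation: Alpha 0, Beta 4, Gamma 5, Delta 2, Epsilon 9, Zeta 2, Eta 8.
Every allocation lies between the lower and upper quota.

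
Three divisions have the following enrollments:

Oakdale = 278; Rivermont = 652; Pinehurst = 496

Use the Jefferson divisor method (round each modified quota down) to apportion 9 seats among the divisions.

Standard divisor 1426/9 ≈ 158.444; standard quotas: Oakdale 1.755, Rivermont 4.115, Pinehurst 3.130.
Rounding down gives 1, 4, 3 = 8 seats, so the divisor must be adjusted.
With modified divisor 135: modified quotas Oakdale 2.059, Rivermont 4.830, Pinehurst 3.674.
Rounding down: Oakdale 2, Rivermont 4, Pinehurst 3 (total 9).

Oakdale=2; Rivermont=4; Pinehurst=3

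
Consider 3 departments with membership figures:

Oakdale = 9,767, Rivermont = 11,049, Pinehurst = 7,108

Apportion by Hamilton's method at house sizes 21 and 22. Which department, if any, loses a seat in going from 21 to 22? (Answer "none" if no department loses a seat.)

At 21 seats: Oakdale 7, Rivermont 8, Pinehurst 6.
At 22 seats: Oakdale 8, Rivermont 9, Pinehurst 5.
Pinehurst drops from 6 to 5.

Pinehurst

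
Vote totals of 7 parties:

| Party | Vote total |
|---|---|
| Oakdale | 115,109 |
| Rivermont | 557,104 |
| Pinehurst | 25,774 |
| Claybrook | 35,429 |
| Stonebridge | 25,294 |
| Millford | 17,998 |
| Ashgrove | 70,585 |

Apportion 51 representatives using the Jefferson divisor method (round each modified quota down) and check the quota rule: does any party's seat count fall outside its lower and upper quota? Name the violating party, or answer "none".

Rivermont

Standard quotas: Oakdale 6.929, Rivermont 33.533, Pinehurst 1.551, Claybrook 2.133, Stonebridge 1.522, Millford 1.083, Ashgrove 4.249.
Jefferson allocation: Oakdale 7, Rivermont 35, Pinehurst 1, Claybrook 2, Stonebridge 1, Millford 1, Ashgrove 4.
Rivermont has quota 33.533 (lower 33, upper 34) but receives 35 — outside the quota interval.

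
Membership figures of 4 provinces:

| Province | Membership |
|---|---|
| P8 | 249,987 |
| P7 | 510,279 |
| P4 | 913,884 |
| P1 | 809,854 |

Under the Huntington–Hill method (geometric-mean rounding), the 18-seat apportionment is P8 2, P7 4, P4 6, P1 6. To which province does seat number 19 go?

P4

Priority for the next seat is population ÷ (√(s·(s+1))).
Priorities: P8 102056.765, P7 114101.853, P4 141015.363, P1 124963.185.
Highest priority: P4.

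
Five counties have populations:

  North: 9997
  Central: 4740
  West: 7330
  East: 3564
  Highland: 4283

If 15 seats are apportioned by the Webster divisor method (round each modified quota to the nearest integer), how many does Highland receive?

2

Standard divisor 29914/15 ≈ 1994.267; standard quotas: North 5.013, Central 2.377, West 3.676, East 1.787, Highland 2.148.
Rounding to the nearest integer gives North 5, Central 2, West 4, East 2, Highland 2 — total 15, matching the house size, so no adjustment is needed.
Highland receives 2.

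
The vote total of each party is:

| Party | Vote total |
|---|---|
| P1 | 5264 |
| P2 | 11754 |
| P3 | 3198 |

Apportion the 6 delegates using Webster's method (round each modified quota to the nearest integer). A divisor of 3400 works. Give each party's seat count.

P1=2, P2=3, P3=1

With modified divisor 3400: modified quotas P1 1.548, P2 3.457, P3 0.941.
Rounding to the nearest integer: P1 2, P2 3, P3 1 (total 6).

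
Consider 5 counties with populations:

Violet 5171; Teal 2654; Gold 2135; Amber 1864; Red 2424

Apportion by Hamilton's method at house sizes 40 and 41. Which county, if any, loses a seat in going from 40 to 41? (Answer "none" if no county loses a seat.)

At 40 seats: Violet 15, Teal 7, Gold 6, Amber 5, Red 7.
At 41 seats: Violet 15, Teal 8, Gold 6, Amber 5, Red 7.
No county's allocation decreased.

none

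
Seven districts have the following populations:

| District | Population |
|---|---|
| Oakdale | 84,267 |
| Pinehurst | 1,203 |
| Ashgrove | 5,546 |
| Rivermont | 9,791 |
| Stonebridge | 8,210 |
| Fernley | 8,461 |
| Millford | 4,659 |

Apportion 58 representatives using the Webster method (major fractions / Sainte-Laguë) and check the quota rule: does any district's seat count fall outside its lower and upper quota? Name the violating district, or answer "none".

Oakdale

Standard quotas: Oakdale 40.016, Pinehurst 0.571, Ashgrove 2.634, Rivermont 4.650, Stonebridge 3.899, Fernley 4.018, Millford 2.212.
Webster allocation: Oakdale 39, Pinehurst 1, Ashgrove 3, Rivermont 5, Stonebridge 4, Fernley 4, Millford 2.
Oakdale has quota 40.016 (lower 40, upper 41) but receives 39 — outside the quota interval.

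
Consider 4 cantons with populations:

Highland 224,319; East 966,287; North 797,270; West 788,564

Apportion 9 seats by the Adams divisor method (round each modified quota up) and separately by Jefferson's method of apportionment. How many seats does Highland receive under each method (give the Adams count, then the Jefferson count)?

Adams: Highland 1, East 3, North 3, West 2.
Jefferson: Highland 0, East 3, North 3, West 3.
Highland gets 1 under Adams and 0 under Jefferson.

1 and 0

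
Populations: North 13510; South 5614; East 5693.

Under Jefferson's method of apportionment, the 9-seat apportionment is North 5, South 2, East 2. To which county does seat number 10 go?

Priority for the next seat is population ÷ (current seats + 1).
Priorities: North 2251.667, South 1871.333, East 1897.667.
Highest priority: North.

North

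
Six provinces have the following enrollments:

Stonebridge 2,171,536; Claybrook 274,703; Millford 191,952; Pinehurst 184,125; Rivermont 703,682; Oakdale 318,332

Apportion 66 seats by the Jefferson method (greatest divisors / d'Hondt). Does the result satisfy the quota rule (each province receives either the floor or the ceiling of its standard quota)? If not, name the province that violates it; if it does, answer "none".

Stonebridge

Standard quotas: Stonebridge 37.281, Claybrook 4.716, Millford 3.295, Pinehurst 3.161, Rivermont 12.081, Oakdale 5.465.
Jefferson allocation: Stonebridge 39, Claybrook 4, Millford 3, Pinehurst 3, Rivermont 12, Oakdale 5.
Stonebridge has quota 37.281 (lower 37, upper 38) but receives 39 — outside the quota interval.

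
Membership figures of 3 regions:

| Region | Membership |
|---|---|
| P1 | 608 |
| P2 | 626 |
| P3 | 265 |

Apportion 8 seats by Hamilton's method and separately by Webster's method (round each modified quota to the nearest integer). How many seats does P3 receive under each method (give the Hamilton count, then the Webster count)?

Hamilton: P1 3, P2 3, P3 2.
Webster: P1 3, P2 4, P3 1.
P3 gets 2 under Hamilton and 1 under Webster.

2 and 1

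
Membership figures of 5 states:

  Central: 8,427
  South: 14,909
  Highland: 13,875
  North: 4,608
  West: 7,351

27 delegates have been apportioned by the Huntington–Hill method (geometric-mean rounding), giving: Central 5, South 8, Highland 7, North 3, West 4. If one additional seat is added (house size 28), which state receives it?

Highland

Priority for the next seat is population ÷ (√(s·(s+1))).
Priorities: Central 1538.553, South 1757.043, Highland 1854.125, North 1330.215, West 1643.734.
Highest priority: Highland.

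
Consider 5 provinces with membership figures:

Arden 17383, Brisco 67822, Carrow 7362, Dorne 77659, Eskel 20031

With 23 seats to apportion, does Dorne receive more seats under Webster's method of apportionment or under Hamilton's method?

Webster: Arden 2, Brisco 8, Carrow 1, Dorne 10, Eskel 2.
Hamilton: Arden 2, Brisco 8, Carrow 1, Dorne 9, Eskel 3.
Dorne gets 10 under Webster and 9 under Hamilton.

Webster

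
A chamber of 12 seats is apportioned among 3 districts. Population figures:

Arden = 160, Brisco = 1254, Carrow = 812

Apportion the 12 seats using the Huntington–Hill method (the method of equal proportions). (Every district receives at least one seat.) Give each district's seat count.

Arden 1, Brisco 7, Carrow 4

With divisor 188: modified quotas Arden 0.851, Brisco 6.670, Carrow 4.319.
Geometric-mean thresholds: Arden (min 1), Brisco √(6·7)=6.481, Carrow √(4·5)=4.472.
Each quota rounded against its threshold gives Arden 1, Brisco 7, Carrow 4 (total 12).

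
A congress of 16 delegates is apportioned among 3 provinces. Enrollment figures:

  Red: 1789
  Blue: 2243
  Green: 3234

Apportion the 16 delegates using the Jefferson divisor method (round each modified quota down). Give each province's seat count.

Standard divisor 7266/16 ≈ 454.125; standard quotas: Red 3.939, Blue 4.939, Green 7.121.
Rounding down gives 3, 4, 7 = 14 seats, so the divisor must be adjusted.
With modified divisor 430: modified quotas Red 4.160, Blue 5.216, Green 7.521.
Rounding down: Red 4, Blue 5, Green 7 (total 16).

Red=4, Blue=5, Green=7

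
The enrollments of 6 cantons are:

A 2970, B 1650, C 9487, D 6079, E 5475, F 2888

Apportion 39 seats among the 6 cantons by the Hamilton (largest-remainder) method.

A=4; B=2; C=13; D=8; E=8; F=4

Standard divisor: 28549 ÷ 39 ≈ 732.026.
Standard quotas: A 4.0572, B 2.2540, C 12.9599, D 8.3044, E 7.4792, F 3.9452.
Lower quotas: A 4, B 2, C 12, D 8, E 7, F 3 (sum 36, leaving 3 seats).
Remainders in descending order: C 0.9599, F 0.9452, E 0.4792, D 0.3044, B 0.2540, A 0.0572.
The surplus seats go to C, F, E.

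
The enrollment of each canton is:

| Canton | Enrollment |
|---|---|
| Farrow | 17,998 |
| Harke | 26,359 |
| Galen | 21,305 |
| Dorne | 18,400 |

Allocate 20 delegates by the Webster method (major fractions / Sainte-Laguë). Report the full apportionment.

Farrow=4, Harke=6, Galen=5, Dorne=5

Standard divisor 84062/20 ≈ 4203.1; standard quotas: Farrow 4.282, Harke 6.271, Galen 5.069, Dorne 4.378.
Rounding to the nearest integer gives 4, 6, 5, 4 = 19 seats, so the divisor must be adjusted.
With modified divisor 4070: modified quotas Farrow 4.422, Harke 6.476, Galen 5.235, Dorne 4.521.
Rounding to the nearest integer: Farrow 4, Harke 6, Galen 5, Dorne 5 (total 20).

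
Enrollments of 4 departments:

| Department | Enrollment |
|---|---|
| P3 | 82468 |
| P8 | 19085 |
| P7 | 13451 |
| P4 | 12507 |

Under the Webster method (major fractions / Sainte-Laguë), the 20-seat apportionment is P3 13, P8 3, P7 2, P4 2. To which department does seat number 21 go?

Priority for the next seat is population ÷ (current seats + 0.5).
Priorities: P3 6108.741, P8 5452.857, P7 5380.400, P4 5002.800.
Highest priority: P3.

P3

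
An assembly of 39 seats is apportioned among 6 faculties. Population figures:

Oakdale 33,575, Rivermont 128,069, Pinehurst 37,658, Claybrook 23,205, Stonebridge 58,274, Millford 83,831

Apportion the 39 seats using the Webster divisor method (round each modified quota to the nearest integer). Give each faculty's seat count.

Standard divisor 364612/39 ≈ 9349.026; standard quotas: Oakdale 3.591, Rivermont 13.699, Pinehurst 4.028, Claybrook 2.482, Stonebridge 6.233, Millford 8.967.
Rounding to the nearest integer gives Oakdale 4, Rivermont 14, Pinehurst 4, Claybrook 2, Stonebridge 6, Millford 9 — total 39, matching the house size, so no adjustment is needed.

Oakdale 4; Rivermont 14; Pinehurst 4; Claybrook 2; Stonebridge 6; Millford 9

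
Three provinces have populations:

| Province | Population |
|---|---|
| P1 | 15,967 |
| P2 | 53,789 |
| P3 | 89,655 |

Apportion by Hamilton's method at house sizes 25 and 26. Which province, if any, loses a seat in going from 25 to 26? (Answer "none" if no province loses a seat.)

P1

At 25 seats: P1 3, P2 8, P3 14.
At 26 seats: P1 2, P2 9, P3 15.
P1 drops from 3 to 2.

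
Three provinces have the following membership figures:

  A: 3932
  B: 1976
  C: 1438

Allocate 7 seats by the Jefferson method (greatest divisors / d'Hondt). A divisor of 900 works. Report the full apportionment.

A=4, B=2, C=1

With modified divisor 900: modified quotas A 4.369, B 2.196, C 1.598.
Rounding down: A 4, B 2, C 1 (total 7).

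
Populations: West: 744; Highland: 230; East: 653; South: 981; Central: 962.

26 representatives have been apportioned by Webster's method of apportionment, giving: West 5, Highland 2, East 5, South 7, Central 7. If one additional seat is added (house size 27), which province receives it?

Priority for the next seat is population ÷ (current seats + 0.5).
Priorities: West 135.273, Highland 92.000, East 118.727, South 130.800, Central 128.267.
Highest priority: West.

West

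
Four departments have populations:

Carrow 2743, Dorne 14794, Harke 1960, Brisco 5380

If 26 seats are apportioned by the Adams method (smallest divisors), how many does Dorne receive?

15

Standard divisor 24877/26 ≈ 956.808; standard quotas: Carrow 2.867, Dorne 15.462, Harke 2.048, Brisco 5.623.
Rounding up gives 3, 16, 3, 6 = 28 seats, so the divisor must be adjusted.
With modified divisor 1000: modified quotas Carrow 2.743, Dorne 14.794, Harke 1.960, Brisco 5.380.
Rounding up: Carrow 3, Dorne 15, Harke 2, Brisco 6 (total 26).
Dorne receives 15.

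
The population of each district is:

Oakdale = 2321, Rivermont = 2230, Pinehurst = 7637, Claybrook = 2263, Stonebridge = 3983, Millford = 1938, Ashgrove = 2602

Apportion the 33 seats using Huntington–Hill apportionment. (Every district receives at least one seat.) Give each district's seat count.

Oakdale 3, Rivermont 3, Pinehurst 11, Claybrook 3, Stonebridge 6, Millford 3, Ashgrove 4

With divisor 699: modified quotas Oakdale 3.320, Rivermont 3.190, Pinehurst 10.926, Claybrook 3.237, Stonebridge 5.698, Millford 2.773, Ashgrove 3.722.
Geometric-mean thresholds: Oakdale √(3·4)=3.464, Rivermont √(3·4)=3.464, Pinehurst √(10·11)=10.488, Claybrook √(3·4)=3.464, Stonebridge √(5·6)=5.477, Millford √(2·3)=2.449, Ashgrove √(3·4)=3.464.
Each quota rounded against its threshold gives Oakdale 3, Rivermont 3, Pinehurst 11, Claybrook 3, Stonebridge 6, Millford 3, Ashgrove 4 (total 33).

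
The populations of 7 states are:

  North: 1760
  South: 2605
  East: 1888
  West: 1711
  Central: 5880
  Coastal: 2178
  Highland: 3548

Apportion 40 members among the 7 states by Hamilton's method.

Total 19570; standard divisor 19570/40 ≈ 489.25.
Standard quotas: North 3.5973, South 5.3245, East 3.8590, West 3.4972, Central 12.0184, Coastal 4.4517, Highland 7.2519.
Lower quotas: North 3, South 5, East 3, West 3, Central 12, Coastal 4, Highland 7 (sum 37, leaving 3 seats).
Remainders in descending order: East 0.8590, North 0.5973, West 0.4972, Coastal 0.4517, South 0.3245, Highland 0.2519, Central 0.0184.
The surplus seats go to East, North, West.

North=4, South=5, East=4, West=4, Central=12, Coastal=4, Highland=7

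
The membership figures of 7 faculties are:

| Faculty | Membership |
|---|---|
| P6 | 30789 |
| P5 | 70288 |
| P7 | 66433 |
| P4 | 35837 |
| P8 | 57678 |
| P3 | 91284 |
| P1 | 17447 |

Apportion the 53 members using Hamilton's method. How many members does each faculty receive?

The standard divisor is 369756/53 ≈ 6976.528.
Standard quotas: P6 4.4132, P5 10.0749, P7 9.5224, P4 5.1368, P8 8.2674, P3 13.0844, P1 2.5008.
Lower quotas: P6 4, P5 10, P7 9, P4 5, P8 8, P3 13, P1 2 (sum 51, leaving 2 seats).
Remainders in descending order: P7 0.5224, P1 0.5008, P6 0.4132, P8 0.2674, P4 0.1368, P3 0.0844, P5 0.0749.
Largest remainders: P7, P1 receive the extra seats.

P6 4, P5 10, P7 10, P4 5, P8 8, P3 13, P1 3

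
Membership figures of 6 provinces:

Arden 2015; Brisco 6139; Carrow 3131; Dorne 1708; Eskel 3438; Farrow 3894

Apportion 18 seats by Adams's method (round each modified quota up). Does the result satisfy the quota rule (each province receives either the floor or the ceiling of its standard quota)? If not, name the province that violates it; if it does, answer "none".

Standard quotas: Arden 1.785, Brisco 5.437, Carrow 2.773, Dorne 1.513, Eskel 3.045, Farrow 3.449.
Adams allocation: Arden 2, Brisco 5, Carrow 3, Dorne 2, Eskel 3, Farrow 3.
Every allocation lies between the lower and upper quota.

none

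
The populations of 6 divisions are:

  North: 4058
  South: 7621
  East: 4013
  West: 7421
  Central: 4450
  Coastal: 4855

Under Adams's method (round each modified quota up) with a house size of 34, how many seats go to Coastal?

Standard divisor 32418/34 ≈ 953.471; standard quotas: North 4.256, South 7.993, East 4.209, West 7.783, Central 4.667, Coastal 5.092.
Rounding up gives 5, 8, 5, 8, 5, 6 = 37 seats, so the divisor must be adjusted.
With modified divisor 1040: modified quotas North 3.902, South 7.328, East 3.859, West 7.136, Central 4.279, Coastal 4.668.
Rounding up: North 4, South 8, East 4, West 8, Central 5, Coastal 5 (total 34).
Coastal receives 5.

5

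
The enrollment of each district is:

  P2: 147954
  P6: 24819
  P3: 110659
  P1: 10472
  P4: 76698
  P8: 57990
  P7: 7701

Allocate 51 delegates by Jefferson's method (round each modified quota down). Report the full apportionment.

Standard divisor 436293/51 ≈ 8554.765; standard quotas: P2 17.295, P6 2.901, P3 12.935, P1 1.224, P4 8.966, P8 6.779, P7 0.900.
Rounding down gives 17, 2, 12, 1, 8, 6, 0 = 46 seats, so the divisor must be adjusted.
With modified divisor 8100: modified quotas P2 18.266, P6 3.064, P3 13.662, P1 1.293, P4 9.469, P8 7.159, P7 0.951.
Rounding down: P2 18, P6 3, P3 13, P1 1, P4 9, P8 7, P7 0 (total 51).

P2: 18, P6: 3, P3: 13, P1: 1, P4: 9, P8: 7, P7: 0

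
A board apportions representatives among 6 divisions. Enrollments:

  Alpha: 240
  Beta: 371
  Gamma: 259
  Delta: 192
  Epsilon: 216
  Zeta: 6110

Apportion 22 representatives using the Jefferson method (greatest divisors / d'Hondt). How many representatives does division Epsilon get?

Standard divisor 7388/22 ≈ 335.818; standard quotas: Alpha 0.715, Beta 1.105, Gamma 0.771, Delta 0.572, Epsilon 0.643, Zeta 18.194.
Rounding down gives 0, 1, 0, 0, 0, 18 = 19 seats, so the divisor must be adjusted.
With modified divisor 280: modified quotas Alpha 0.857, Beta 1.325, Gamma 0.925, Delta 0.686, Epsilon 0.771, Zeta 21.821.
Rounding down: Alpha 0, Beta 1, Gamma 0, Delta 0, Epsilon 0, Zeta 21 (total 22).
Epsilon receives 0.

0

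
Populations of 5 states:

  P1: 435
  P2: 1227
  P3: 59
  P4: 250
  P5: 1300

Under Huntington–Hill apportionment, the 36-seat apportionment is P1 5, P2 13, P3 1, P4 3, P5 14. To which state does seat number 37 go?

Priority for the next seat is population ÷ (√(s·(s+1))).
Priorities: P1 79.420, P2 90.951, P3 41.719, P4 72.169, P5 89.709.
Highest priority: P2.

P2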